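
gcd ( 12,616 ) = 4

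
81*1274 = 103194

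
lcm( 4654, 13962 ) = 13962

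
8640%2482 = 1194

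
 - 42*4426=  - 185892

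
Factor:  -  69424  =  -2^4 * 4339^1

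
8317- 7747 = 570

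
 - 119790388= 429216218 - 549006606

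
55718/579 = 96  +  134/579 = 96.23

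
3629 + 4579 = 8208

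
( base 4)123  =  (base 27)10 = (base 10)27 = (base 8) 33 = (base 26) 11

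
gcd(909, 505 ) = 101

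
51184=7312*7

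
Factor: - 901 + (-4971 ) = -5872 = -2^4*367^1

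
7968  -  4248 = 3720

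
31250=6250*5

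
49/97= 49/97 = 0.51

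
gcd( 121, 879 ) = 1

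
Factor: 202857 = 3^1*67619^1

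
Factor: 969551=11^1 * 19^1*4639^1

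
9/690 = 3/230 = 0.01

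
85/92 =85/92 = 0.92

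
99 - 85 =14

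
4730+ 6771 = 11501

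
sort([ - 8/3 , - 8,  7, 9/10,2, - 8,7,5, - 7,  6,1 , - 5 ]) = [ - 8, - 8, -7,-5  ,  -  8/3,9/10, 1,2,5,6, 7, 7]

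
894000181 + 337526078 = 1231526259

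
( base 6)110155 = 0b10001110110111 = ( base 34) 7UV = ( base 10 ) 9143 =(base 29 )AP8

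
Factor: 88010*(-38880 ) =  - 3421828800 = -2^6*3^5 * 5^2  *13^1*677^1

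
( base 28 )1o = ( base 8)64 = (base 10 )52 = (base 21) 2a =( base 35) 1h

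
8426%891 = 407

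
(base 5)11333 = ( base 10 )843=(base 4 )31023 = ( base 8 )1513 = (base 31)R6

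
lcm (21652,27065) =108260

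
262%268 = 262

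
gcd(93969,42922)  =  1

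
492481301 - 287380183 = 205101118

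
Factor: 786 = 2^1*3^1*131^1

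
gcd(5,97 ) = 1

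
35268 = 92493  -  57225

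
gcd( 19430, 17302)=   2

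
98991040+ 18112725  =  117103765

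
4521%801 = 516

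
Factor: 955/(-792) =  - 2^ ( - 3)*3^ ( - 2)*5^1*11^(-1)*191^1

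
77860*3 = 233580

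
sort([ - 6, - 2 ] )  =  [ - 6, - 2]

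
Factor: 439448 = 2^3*163^1*337^1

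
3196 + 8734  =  11930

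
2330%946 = 438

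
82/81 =1 + 1/81 = 1.01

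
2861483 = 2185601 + 675882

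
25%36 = 25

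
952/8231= 952/8231= 0.12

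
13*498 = 6474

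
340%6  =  4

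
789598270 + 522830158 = 1312428428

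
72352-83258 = -10906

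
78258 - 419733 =  -  341475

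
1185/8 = 148 + 1/8  =  148.12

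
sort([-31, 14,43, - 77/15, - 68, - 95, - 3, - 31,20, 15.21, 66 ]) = [ - 95, - 68, - 31, - 31, - 77/15, - 3,14,15.21,20 , 43 , 66]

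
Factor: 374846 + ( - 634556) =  - 259710=-2^1*3^1*5^1 * 11^1*787^1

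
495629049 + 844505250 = 1340134299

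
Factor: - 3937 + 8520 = 4583^1  =  4583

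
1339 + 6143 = 7482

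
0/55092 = 0 = 0.00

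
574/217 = 82/31 = 2.65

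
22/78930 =11/39465 = 0.00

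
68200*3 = 204600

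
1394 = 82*17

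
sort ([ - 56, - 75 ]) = [ - 75, - 56 ]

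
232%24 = 16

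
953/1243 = 953/1243=0.77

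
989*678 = 670542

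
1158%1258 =1158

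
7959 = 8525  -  566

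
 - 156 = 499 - 655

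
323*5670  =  1831410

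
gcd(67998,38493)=21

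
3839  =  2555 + 1284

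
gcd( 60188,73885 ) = 1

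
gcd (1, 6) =1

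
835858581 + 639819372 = 1475677953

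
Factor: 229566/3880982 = 3^1*7^( - 1)*38261^1 * 277213^( - 1) = 114783/1940491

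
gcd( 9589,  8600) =43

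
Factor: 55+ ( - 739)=  -  2^2*3^2*19^1 = - 684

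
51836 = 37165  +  14671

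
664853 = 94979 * 7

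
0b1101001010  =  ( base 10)842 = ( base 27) 145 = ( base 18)2AE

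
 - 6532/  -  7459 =6532/7459  =  0.88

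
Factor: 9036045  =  3^2*5^1*113^1* 1777^1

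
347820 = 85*4092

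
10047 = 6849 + 3198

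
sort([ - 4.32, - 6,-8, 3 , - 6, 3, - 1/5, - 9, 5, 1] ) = [ - 9, - 8,-6, -6,-4.32,  -  1/5, 1, 3 , 3, 5 ]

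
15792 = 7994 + 7798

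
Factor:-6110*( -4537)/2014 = 13860535/1007 =5^1*13^2*19^ (-1)*47^1* 53^( - 1 )*349^1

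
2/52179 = 2/52179 = 0.00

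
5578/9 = 5578/9= 619.78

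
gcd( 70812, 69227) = 1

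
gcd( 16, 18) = 2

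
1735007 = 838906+896101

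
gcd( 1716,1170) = 78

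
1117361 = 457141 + 660220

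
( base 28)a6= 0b100011110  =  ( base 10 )286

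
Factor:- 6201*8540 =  - 52956540 = - 2^2*3^2*5^1* 7^1*13^1*53^1 * 61^1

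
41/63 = 41/63 = 0.65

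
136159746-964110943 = - 827951197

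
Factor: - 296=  - 2^3*37^1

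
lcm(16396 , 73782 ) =147564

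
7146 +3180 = 10326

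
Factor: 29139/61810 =2^(-1)*3^1*5^( - 1)*7^(-1)*11^1 = 33/70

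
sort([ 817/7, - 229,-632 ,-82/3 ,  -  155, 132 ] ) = [- 632,  -  229, - 155,-82/3, 817/7, 132 ]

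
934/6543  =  934/6543 =0.14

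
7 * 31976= 223832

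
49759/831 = 59+730/831 = 59.88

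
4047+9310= 13357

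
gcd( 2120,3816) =424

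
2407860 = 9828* 245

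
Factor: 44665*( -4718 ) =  - 2^1* 5^1*7^1*337^1*8933^1 = -  210729470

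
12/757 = 12/757 =0.02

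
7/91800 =7/91800= 0.00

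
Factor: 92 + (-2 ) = 2^1*3^2  *  5^1= 90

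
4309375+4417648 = 8727023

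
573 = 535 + 38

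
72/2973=24/991= 0.02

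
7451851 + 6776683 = 14228534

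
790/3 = 263 + 1/3= 263.33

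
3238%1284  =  670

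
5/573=5/573  =  0.01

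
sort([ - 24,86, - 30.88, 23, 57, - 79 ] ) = [ - 79,-30.88,  -  24, 23, 57,86]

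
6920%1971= 1007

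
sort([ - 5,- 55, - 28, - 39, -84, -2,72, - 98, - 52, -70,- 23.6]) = [ - 98,-84, - 70, - 55, - 52, - 39, - 28, - 23.6, - 5, - 2, 72]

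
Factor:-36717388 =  - 2^2 * 9179347^1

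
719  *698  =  501862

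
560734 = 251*2234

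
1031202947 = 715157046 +316045901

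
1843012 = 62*29726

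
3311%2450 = 861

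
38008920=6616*5745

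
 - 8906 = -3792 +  - 5114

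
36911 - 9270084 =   -  9233173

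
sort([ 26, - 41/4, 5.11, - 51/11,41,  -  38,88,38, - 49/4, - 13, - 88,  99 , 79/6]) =[ - 88, - 38,  -  13, - 49/4, - 41/4, - 51/11,5.11, 79/6,26,38,41,88 , 99 ] 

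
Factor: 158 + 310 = 468 = 2^2*3^2*13^1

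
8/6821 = 8/6821 = 0.00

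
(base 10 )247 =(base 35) 72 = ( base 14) 139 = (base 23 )ah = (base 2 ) 11110111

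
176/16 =11 = 11.00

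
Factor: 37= 37^1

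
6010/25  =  1202/5 = 240.40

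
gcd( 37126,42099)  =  1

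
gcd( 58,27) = 1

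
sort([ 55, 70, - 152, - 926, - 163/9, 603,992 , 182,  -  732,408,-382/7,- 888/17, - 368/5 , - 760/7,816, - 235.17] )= [ - 926, - 732, - 235.17,- 152 , - 760/7,  -  368/5,-382/7, - 888/17, - 163/9,55,70,182,408,603,816,992 ]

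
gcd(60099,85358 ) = 871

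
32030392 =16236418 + 15793974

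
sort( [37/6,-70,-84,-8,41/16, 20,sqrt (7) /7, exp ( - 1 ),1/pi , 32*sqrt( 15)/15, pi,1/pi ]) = [ - 84,  -  70,- 8, 1/pi , 1/pi,exp(  -  1 ),sqrt( 7) /7 , 41/16,pi,37/6,  32*sqrt(15)/15 , 20 ]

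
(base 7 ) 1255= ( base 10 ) 481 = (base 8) 741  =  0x1E1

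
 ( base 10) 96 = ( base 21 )4c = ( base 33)2U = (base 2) 1100000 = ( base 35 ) 2q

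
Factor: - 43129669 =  - 11^1*23^1*170473^1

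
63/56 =9/8 =1.12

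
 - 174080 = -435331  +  261251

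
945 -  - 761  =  1706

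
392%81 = 68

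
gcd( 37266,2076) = 6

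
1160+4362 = 5522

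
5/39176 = 5/39176=0.00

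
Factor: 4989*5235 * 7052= 184180010580= 2^2*3^2*5^1*41^1*43^1*349^1*1663^1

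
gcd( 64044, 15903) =27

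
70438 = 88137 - 17699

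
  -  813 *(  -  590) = 479670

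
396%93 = 24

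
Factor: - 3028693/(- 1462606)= 2^(-1) * 79^( - 1 )*523^1*5791^1*9257^ (-1) 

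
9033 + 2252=11285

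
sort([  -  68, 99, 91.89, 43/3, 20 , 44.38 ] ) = [ - 68, 43/3, 20, 44.38, 91.89, 99 ] 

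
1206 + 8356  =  9562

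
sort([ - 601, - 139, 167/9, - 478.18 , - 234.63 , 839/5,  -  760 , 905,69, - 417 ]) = [-760 , - 601 ,-478.18,- 417,-234.63, - 139,167/9,69,839/5,  905]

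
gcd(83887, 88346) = 1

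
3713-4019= - 306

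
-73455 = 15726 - 89181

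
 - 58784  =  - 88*668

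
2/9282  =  1/4641 = 0.00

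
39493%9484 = 1557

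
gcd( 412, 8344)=4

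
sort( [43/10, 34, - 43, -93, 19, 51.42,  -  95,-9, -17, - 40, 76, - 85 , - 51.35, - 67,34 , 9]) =[ - 95, - 93, - 85, - 67,-51.35, - 43, - 40, - 17,  -  9,  43/10,9,  19 , 34,34,51.42,76]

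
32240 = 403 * 80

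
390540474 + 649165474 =1039705948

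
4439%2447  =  1992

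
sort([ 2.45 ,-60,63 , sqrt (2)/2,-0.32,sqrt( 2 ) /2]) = [ - 60, - 0.32,sqrt(2 )/2,sqrt (2) /2,2.45,  63]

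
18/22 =9/11 = 0.82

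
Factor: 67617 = 3^2*11^1  *  683^1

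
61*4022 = 245342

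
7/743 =7/743 =0.01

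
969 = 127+842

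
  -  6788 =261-7049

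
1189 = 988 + 201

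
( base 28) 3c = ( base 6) 240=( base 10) 96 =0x60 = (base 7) 165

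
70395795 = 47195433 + 23200362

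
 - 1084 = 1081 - 2165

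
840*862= 724080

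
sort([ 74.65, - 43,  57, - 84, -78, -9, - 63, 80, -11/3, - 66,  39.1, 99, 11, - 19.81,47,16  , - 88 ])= [-88,-84,-78,-66, - 63, - 43,-19.81, - 9, - 11/3,  11, 16, 39.1 , 47,  57 , 74.65, 80 , 99 ] 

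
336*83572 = 28080192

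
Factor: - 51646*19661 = -2^1*7^2*17^1*31^1*19661^1  =  - 1015412006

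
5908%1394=332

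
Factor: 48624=2^4*3^1*1013^1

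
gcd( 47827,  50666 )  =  1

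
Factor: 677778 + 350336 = 2^1*514057^1 =1028114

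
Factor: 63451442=2^1  *  409^1*77569^1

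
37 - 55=-18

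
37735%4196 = 4167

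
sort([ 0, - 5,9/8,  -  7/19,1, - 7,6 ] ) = [ - 7, - 5,-7/19,0,1,9/8, 6 ]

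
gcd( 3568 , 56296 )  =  8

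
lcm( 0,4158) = 0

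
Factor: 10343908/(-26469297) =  - 2^2 * 3^(-2)*23^( - 1 )* 43^1*71^( - 1 )*1801^( - 1 ) *60139^1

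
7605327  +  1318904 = 8924231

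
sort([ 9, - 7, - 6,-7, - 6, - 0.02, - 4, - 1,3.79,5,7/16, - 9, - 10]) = [ - 10, - 9, - 7, - 7, - 6, - 6, - 4, - 1, - 0.02,7/16,3.79, 5,9]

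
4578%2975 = 1603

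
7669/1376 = 5 + 789/1376 = 5.57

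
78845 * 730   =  57556850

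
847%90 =37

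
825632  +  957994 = 1783626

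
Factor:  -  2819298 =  - 2^1*3^1 *61^1*7703^1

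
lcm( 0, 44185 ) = 0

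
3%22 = 3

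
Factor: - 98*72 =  - 2^4*3^2*7^2  =  - 7056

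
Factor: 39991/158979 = 3^(-1) *7^1*29^1*269^ ( - 1)=203/807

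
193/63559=193/63559= 0.00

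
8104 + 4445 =12549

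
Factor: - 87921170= -2^1*5^1*19^1*53^1*8731^1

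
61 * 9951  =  607011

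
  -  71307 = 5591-76898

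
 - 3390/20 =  - 339/2 = - 169.50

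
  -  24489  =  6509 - 30998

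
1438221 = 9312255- 7874034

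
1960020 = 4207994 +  - 2247974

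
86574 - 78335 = 8239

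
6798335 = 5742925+1055410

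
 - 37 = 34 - 71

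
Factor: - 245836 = -2^2*41^1*1499^1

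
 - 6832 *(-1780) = 12160960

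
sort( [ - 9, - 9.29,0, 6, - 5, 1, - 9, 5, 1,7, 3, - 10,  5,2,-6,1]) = [ - 10, - 9.29, - 9, - 9, - 6, - 5, 0,1, 1  ,  1, 2,3, 5, 5, 6,7]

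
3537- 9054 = -5517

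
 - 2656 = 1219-3875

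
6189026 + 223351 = 6412377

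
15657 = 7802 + 7855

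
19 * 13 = 247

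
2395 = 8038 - 5643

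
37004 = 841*44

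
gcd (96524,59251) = 1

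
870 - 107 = 763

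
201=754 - 553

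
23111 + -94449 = -71338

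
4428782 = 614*7213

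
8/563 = 8/563 = 0.01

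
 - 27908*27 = - 753516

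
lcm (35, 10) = 70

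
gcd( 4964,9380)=4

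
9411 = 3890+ 5521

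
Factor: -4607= -17^1*271^1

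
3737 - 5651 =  - 1914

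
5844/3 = 1948 = 1948.00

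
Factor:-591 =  - 3^1 * 197^1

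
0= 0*993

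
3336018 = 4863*686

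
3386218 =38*89111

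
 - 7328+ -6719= - 14047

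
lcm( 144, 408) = 2448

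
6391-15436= - 9045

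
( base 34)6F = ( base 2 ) 11011011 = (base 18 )C3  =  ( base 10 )219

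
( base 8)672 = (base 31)e8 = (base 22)k2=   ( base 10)442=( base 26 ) h0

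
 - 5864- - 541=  - 5323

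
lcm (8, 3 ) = 24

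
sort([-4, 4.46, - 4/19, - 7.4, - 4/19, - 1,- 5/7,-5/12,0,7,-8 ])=[-8 , - 7.4,-4,-1 , - 5/7,-5/12,-4/19, - 4/19,0,4.46, 7]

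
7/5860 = 7/5860= 0.00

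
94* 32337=3039678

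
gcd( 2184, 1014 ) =78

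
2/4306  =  1/2153  =  0.00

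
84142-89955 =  - 5813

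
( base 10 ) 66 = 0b1000010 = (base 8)102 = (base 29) 28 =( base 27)2C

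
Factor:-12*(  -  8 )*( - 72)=-6912 = - 2^8*3^3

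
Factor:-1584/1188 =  - 4/3 = - 2^2 * 3^(- 1 )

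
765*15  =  11475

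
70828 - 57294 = 13534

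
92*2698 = 248216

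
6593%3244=105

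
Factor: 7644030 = 2^1 * 3^1 *5^1*67^1*3803^1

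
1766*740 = 1306840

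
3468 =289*12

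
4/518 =2/259 = 0.01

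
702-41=661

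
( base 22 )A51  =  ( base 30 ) 5F1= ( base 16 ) 1357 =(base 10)4951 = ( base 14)1b39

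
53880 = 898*60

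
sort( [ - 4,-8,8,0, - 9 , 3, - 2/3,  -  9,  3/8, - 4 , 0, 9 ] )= [ - 9 , - 9  ,-8, - 4, - 4, - 2/3,0,0,  3/8 , 3,8,9 ]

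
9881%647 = 176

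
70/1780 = 7/178 = 0.04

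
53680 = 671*80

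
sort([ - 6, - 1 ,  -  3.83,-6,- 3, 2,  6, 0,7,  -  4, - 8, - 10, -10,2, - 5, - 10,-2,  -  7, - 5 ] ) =[  -  10,  -  10, -10,-8,  -  7,-6,-6,  -  5,-5, - 4, - 3.83, - 3,  -  2 ,-1 , 0,2, 2, 6,  7] 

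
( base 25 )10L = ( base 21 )19g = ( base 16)286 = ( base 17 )240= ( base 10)646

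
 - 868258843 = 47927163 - 916186006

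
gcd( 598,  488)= 2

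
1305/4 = 1305/4 = 326.25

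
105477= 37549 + 67928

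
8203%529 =268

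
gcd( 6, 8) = 2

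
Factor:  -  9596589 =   -  3^1*23^2*6047^1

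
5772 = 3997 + 1775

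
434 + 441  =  875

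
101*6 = 606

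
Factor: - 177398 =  - 2^1 * 13^1*6823^1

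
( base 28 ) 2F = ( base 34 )23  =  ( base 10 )71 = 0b1000111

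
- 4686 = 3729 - 8415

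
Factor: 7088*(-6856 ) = -48595328 = -2^7 * 443^1*857^1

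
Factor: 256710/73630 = 129/37  =  3^1*37^ ( - 1 )*43^1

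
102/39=2 + 8/13 = 2.62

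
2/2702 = 1/1351 = 0.00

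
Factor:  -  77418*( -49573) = 3837842514 = 2^1*3^2*11^1*17^1* 23^1 * 89^1* 557^1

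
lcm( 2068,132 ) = 6204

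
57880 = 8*7235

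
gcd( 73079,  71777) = 1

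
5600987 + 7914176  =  13515163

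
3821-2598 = 1223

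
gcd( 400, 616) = 8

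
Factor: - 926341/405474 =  - 2^(- 1)*3^( - 1) *13^1*67579^( - 1 )*71257^1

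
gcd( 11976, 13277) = 1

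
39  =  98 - 59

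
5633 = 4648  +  985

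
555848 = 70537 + 485311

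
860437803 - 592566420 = 267871383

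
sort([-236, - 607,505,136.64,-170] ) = [ -607, - 236 ,-170,136.64,505] 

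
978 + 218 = 1196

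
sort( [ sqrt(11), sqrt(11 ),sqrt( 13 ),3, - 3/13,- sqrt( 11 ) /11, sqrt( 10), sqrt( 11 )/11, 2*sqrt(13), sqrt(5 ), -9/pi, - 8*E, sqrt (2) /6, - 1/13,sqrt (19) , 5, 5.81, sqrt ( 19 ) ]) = [ - 8  *E ,-9/pi,-sqrt(11)/11,  -  3/13,-1/13 , sqrt(2 )/6  ,  sqrt ( 11 ) /11,sqrt(5 ), 3, sqrt (10 ),sqrt(11),sqrt( 11 ),sqrt(13 ), sqrt( 19 ),sqrt (19),5, 5.81, 2*sqrt ( 13) ] 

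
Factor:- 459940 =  - 2^2*5^1*13^1*29^1*61^1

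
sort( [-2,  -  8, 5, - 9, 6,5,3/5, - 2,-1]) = [-9, - 8,- 2,  -  2,-1,3/5 , 5,  5,6]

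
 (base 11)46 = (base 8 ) 62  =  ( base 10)50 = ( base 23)24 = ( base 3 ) 1212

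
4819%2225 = 369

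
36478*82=2991196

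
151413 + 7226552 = 7377965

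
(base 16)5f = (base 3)10112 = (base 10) 95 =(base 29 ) 38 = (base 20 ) 4F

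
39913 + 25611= 65524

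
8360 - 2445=5915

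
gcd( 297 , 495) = 99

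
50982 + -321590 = -270608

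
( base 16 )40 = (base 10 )64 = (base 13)4C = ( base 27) 2a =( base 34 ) 1U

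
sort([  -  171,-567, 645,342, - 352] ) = [ - 567, - 352, - 171  ,  342,645] 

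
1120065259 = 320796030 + 799269229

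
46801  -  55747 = - 8946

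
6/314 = 3/157= 0.02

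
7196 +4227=11423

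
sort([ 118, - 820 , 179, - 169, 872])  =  [ - 820, - 169, 118, 179,872] 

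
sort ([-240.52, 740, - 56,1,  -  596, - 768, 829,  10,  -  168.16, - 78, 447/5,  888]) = [ - 768 , - 596, - 240.52, -168.16 , - 78, - 56,1,10,447/5,740,829,888 ] 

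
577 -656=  - 79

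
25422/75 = 8474/25 = 338.96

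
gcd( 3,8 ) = 1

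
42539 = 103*413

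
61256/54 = 30628/27 =1134.37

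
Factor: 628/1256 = 1/2= 2^( - 1)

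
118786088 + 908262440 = 1027048528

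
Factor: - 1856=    - 2^6*29^1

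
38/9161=38/9161= 0.00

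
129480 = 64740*2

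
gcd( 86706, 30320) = 2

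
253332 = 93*2724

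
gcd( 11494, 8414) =14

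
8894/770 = 4447/385 = 11.55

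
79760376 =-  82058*( -972)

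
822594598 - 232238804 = 590355794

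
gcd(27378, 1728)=54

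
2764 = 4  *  691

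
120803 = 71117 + 49686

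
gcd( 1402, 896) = 2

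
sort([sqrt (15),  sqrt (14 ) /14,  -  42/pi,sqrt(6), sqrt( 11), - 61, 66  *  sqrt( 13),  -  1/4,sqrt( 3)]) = [ - 61, - 42/pi , - 1/4, sqrt( 14) /14,sqrt( 3),sqrt(6) , sqrt(11),sqrt(15 ),  66* sqrt(13)] 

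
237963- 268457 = -30494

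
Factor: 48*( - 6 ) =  - 2^5  *3^2= - 288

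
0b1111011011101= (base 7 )32015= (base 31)86r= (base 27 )AMH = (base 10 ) 7901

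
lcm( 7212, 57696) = 57696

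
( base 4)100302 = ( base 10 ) 1074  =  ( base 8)2062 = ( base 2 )10000110010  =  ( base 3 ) 1110210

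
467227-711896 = -244669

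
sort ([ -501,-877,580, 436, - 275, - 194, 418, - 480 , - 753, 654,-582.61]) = [-877 , - 753, - 582.61, - 501 , - 480, - 275, - 194 , 418 , 436, 580,654] 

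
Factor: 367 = 367^1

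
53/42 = 1+ 11/42 = 1.26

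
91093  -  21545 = 69548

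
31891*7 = 223237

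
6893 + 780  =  7673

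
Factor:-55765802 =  - 2^1*27882901^1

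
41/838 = 41/838= 0.05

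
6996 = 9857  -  2861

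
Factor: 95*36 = 3420= 2^2*3^2*5^1*19^1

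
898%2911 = 898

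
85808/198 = 42904/99 = 433.37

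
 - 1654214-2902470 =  - 4556684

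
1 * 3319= 3319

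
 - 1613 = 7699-9312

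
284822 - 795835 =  - 511013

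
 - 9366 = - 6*1561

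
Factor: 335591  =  335591^1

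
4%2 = 0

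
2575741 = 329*7829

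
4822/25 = 192  +  22/25  =  192.88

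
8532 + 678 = 9210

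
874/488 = 437/244 = 1.79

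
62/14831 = 62/14831 =0.00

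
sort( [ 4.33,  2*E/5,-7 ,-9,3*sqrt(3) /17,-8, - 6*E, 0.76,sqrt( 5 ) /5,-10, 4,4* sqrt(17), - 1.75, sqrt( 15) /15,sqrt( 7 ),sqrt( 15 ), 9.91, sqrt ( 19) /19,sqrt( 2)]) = [- 6*E, - 10, - 9, - 8, - 7, - 1.75, sqrt(19) /19, sqrt( 15)/15,3*sqrt(3 ) /17,sqrt( 5) /5,  0.76,2 * E/5, sqrt( 2 ), sqrt(7), sqrt( 15),  4,4.33, 9.91, 4*sqrt( 17)]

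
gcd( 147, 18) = 3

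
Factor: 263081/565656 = 413/888=2^( - 3) * 3^(- 1) * 7^1 * 37^(-1)*59^1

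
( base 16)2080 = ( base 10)8320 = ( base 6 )102304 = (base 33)7l4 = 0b10000010000000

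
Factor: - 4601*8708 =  - 40065508 = - 2^2*7^1*43^1*107^1  *  311^1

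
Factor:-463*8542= - 3954946 =- 2^1*463^1 *4271^1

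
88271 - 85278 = 2993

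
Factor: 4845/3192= 2^( - 3)*5^1 *7^( - 1)*17^1 = 85/56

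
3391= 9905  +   - 6514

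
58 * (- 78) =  - 4524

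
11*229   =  2519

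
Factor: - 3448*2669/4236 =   -  2300678/1059 = - 2^1 * 3^( - 1)*17^1*157^1*353^(-1)*431^1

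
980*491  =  481180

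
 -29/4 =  - 8+3/4 = - 7.25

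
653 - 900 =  - 247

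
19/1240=19/1240 = 0.02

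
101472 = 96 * 1057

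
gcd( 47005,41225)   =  85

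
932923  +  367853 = 1300776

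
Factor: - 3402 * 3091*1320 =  - 13880568240 = - 2^4 * 3^6*5^1*7^1*11^2*281^1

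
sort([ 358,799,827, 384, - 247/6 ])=[ - 247/6, 358 , 384, 799,827]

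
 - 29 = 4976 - 5005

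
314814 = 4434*71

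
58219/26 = 2239 + 5/26 = 2239.19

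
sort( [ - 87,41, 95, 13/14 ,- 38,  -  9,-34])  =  [ - 87, - 38, - 34, - 9,13/14, 41, 95]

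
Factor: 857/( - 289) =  - 17^( - 2)*857^1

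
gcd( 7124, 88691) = 1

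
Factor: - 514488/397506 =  - 884/683 = - 2^2*13^1*17^1*683^( - 1)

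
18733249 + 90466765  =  109200014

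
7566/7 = 1080 + 6/7 = 1080.86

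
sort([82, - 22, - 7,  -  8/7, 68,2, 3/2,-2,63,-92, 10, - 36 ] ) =[ - 92, - 36, - 22, - 7 , - 2,-8/7,3/2,2,10,63,68, 82 ]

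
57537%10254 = 6267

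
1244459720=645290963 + 599168757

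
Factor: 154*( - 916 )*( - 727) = 2^3*7^1 * 11^1*229^1 * 727^1 = 102553528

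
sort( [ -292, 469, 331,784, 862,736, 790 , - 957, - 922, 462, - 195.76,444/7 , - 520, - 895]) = [ - 957, - 922, - 895,  -  520 , - 292,  -  195.76, 444/7 , 331, 462, 469, 736,784 , 790, 862]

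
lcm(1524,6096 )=6096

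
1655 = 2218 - 563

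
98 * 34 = 3332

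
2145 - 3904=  - 1759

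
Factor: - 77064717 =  - 3^1*101^1*107^1*2377^1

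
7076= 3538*2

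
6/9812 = 3/4906 = 0.00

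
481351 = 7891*61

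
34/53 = 34/53 = 0.64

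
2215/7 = 316 + 3/7 = 316.43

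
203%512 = 203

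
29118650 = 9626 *3025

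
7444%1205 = 214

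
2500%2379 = 121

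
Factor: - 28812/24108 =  - 7^2 *41^(-1 ) = -  49/41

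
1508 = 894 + 614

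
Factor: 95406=2^1*3^1*15901^1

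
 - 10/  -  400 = 1/40 = 0.03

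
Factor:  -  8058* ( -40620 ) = 2^3*3^2 * 5^1*17^1*79^1*677^1 = 327315960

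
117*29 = 3393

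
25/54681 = 25/54681 = 0.00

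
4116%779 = 221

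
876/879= 292/293 = 1.00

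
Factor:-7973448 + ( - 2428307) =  - 5^1*7^1*13^1  *  22861^1 =-10401755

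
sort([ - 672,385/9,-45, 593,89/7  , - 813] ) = [ - 813, - 672, - 45, 89/7, 385/9, 593]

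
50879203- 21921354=28957849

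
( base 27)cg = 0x154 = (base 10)340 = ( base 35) 9p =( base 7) 664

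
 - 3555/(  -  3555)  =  1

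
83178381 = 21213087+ 61965294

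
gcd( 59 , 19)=1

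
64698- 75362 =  - 10664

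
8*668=5344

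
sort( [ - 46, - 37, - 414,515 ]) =[ - 414, - 46,-37, 515]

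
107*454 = 48578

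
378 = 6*63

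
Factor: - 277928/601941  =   - 392/849 = -2^3*3^( - 1 ) * 7^2*283^( - 1 )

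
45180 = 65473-20293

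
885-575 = 310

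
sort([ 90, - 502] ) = [ - 502,90]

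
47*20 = 940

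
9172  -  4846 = 4326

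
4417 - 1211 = 3206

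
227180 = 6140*37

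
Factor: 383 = 383^1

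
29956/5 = 5991 + 1/5 = 5991.20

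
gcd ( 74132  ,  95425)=1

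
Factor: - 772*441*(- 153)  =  2^2 *3^4*7^2*17^1*193^1  =  52089156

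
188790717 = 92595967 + 96194750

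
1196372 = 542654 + 653718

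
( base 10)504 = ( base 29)hb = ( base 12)360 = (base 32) FO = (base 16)1F8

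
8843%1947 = 1055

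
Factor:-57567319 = -57567319^1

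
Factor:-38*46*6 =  - 10488 = - 2^3*3^1*19^1*23^1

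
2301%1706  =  595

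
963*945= 910035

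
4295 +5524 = 9819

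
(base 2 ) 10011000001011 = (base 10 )9739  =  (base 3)111100201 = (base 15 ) 2D44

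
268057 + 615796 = 883853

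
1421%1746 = 1421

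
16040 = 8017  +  8023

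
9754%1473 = 916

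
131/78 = 131/78 = 1.68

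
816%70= 46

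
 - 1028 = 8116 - 9144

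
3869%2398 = 1471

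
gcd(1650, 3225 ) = 75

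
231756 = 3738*62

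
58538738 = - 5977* ( - 9794) 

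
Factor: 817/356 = 2^ ( - 2)*19^1 *43^1 *89^( - 1)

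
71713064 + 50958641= 122671705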